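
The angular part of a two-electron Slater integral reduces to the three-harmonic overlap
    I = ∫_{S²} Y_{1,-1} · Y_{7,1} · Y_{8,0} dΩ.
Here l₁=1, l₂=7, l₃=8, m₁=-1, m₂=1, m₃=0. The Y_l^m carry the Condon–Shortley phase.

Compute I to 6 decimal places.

0.161907

Checks pass: Σm=0; 16 even; l₃=8∈[6,8].
(2·1+1)(2·7+1)(2·8+1) = 765
Δ: 0! 2! 14! / 17! → 1/2040
sum: t=0:+1/25401600 = 1/25401600
3j²(1 7 8; 0 0 0) = Δ·Π!·Σ² = 8/255  (sign +1)
sum: t=0:+1/58060800 = 1/58060800
3j²(1 7 8; -1 1 0) = Δ·Π!·Σ² = 7/510  (sign +1)
combine: 4πI² = 765·8/255·7/510 = 28/85
take √, sign +1: I = 0.16190663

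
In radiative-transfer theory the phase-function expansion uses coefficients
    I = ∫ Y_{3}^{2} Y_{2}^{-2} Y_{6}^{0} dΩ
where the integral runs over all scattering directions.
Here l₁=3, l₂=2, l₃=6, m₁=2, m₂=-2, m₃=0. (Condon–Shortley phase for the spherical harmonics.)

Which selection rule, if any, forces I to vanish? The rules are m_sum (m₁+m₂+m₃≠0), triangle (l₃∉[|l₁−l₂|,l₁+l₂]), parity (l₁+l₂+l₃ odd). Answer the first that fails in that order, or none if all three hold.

Σmᵢ = 0  ✓
l₃∈[|l₁−l₂|,l₁+l₂]=[1,5], have l₃=6  ✗
Σlᵢ = 11 ⇒ odd

triangle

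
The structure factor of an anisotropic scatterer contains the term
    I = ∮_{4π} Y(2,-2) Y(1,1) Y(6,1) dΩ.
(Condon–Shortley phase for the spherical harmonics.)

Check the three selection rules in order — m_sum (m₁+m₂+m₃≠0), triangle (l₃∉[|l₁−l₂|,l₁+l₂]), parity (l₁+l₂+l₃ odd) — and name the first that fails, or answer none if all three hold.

triangle

Σmᵢ = 0  ✓
l₃∈[|l₁−l₂|,l₁+l₂]=[1,3], have l₃=6  ✗
Σlᵢ = 9 ⇒ odd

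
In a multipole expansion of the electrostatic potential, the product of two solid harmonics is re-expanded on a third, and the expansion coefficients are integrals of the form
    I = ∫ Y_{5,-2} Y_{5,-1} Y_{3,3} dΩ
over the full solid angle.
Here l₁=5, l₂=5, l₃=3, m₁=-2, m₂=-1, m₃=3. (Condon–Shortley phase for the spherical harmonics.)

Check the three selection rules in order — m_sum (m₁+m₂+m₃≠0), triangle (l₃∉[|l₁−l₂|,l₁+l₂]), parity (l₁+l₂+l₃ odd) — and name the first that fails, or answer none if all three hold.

parity

azimuthal sum: -2 − 1 + 3 = 0  ✓
0 ≤ 3 ≤ 10 (triangle on l)  ✓
L = 5 + 5 + 3 = 13 (odd)  ✗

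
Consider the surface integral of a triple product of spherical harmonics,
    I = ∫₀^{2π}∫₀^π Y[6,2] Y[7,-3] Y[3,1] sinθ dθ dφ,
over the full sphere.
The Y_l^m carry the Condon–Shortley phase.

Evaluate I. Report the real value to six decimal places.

Checks pass: Σm=0; 16 even; l₃=3∈[1,13].
(2·6+1)(2·7+1)(2·3+1) = 1365
Δ: 10! 2! 4! / 17! → 1/2042040
sum: t=4:+1/207360 t=5:−1/57600 t=6:+1/207360 = -1/129600
3j²(6 7 3; 0 0 0) = Δ·Π!·Σ² = 168/12155  (sign +1)
sum: t=2:+1/645120 t=3:−1/181440 t=4:+1/829440 = -1/362880
3j²(6 7 3; 2 -3 1) = Δ·Π!·Σ² = 256/17017  (sign -1)
combine: 4πI² = 1365·168/12155·256/17017 = 129024/454597
take √, sign -1: I = -0.15028548

-0.150285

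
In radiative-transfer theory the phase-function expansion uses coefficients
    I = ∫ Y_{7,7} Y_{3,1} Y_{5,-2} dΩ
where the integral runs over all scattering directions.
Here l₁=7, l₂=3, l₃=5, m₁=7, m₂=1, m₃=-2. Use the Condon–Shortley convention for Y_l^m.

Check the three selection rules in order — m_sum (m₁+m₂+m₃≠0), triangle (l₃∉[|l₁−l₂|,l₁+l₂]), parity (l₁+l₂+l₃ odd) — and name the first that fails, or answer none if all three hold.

Σmᵢ = 6  ✗
l₃∈[|l₁−l₂|,l₁+l₂]=[4,10], have l₃=5
Σlᵢ = 15 ⇒ odd

m_sum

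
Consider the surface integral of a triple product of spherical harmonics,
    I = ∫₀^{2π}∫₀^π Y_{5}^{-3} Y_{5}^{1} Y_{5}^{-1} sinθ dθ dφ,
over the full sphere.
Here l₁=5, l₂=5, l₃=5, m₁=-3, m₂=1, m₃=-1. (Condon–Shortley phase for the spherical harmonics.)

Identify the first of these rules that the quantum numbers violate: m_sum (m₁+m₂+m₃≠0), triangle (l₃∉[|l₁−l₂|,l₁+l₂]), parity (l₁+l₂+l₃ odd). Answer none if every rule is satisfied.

azimuthal sum: -3 + 1 − 1 = -3  ✗
0 ≤ 5 ≤ 10 (triangle on l)
L = 5 + 5 + 5 = 15 (odd)

m_sum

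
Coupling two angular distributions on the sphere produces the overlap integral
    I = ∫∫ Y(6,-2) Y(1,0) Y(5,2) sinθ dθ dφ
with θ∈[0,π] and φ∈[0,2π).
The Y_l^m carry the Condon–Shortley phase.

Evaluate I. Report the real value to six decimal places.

Checks pass: Σm=0; 12 even; l₃=5∈[5,7].
(2·6+1)(2·1+1)(2·5+1) = 429
Δ: 2! 10! 0! / 13! → 1/858
sum: t=1:−1/14400 = -1/14400
3j²(6 1 5; 0 0 0) = Δ·Π!·Σ² = 6/143  (sign +1)
sum: t=1:−1/30240 = -1/30240
3j²(6 1 5; -2 0 2) = Δ·Π!·Σ² = 16/429  (sign +1)
combine: 4πI² = 429·6/143·16/429 = 96/143
take √, sign +1: I = 0.23113338

0.231133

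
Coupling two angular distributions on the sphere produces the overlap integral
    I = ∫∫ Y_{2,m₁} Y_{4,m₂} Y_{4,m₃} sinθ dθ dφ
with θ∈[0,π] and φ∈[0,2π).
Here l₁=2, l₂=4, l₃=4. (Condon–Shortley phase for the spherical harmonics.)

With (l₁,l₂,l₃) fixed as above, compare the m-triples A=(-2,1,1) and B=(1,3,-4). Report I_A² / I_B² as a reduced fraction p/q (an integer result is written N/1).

50/49

Same 2,4,4: normalisation and zero-m 3j drop out of the ratio.
A: Δ: 2! 2! 6! / 11! → 1/13860; sum: t=2:+1/144 = 1/144; 3j²(2 4 4; -2 1 1) = Δ·Π!·Σ² = 10/231  (sign -1)
B: Δ: 2! 2! 6! / 11! → 1/13860; sum: t=1:−1/1440 = -1/1440; 3j²(2 4 4; 1 3 -4) = Δ·Π!·Σ² = 7/165  (sign -1)
I_A²/I_B² = (10/231)/(7/165) = 50/49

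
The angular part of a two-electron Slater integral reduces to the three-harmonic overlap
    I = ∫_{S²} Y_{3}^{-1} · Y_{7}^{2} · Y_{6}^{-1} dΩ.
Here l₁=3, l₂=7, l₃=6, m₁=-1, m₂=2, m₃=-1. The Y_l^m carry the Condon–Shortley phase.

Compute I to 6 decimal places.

m-sum 0 ✓  L=16 even ✓  4≤6≤10 ✓
Π(2lᵢ+1) = 7×15×13 = 1365
triangle coeff Δ(3,7,6) = 1/2042040
Σ_t [1,3]: t=1:−1/207360 t=2:+1/57600 t=3:−1/207360 = 1/129600
(3j)²=168/12155 [(3 7 6; 0 0 0)], sign=+1
Σ_t [2,4]: t=2:+1/241920 t=3:−1/103680 t=4:+1/691200 = -59/14515200
(3j)²=3481/340340 [(3 7 6; -1 2 -1)], sign=+1
⇒ 4πI² = 438606/2272985
I = (+1)√(438606/2272985/(4π)) = 0.12391791

0.123918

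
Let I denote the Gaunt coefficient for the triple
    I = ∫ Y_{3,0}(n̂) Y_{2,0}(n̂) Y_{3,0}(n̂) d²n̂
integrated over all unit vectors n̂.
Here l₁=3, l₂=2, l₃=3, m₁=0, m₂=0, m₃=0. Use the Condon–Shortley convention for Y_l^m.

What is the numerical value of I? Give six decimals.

0.168209

Checks pass: Σm=0; 8 even; l₃=3∈[1,5].
(2·3+1)(2·2+1)(2·3+1) = 245
Δ: 2! 4! 2! / 9! → 1/3780
sum: t=0:+1/24 t=1:−1/4 t=2:+1/24 = -1/6
3j²(3 2 3; 0 0 0) = Δ·Π!·Σ² = 4/105  (sign +1)
(m-triple is (0,0,0) — same symbol as above.)
combine: 4πI² = 245·4/105·4/105 = 16/45
take √, sign +1: I = 0.16820883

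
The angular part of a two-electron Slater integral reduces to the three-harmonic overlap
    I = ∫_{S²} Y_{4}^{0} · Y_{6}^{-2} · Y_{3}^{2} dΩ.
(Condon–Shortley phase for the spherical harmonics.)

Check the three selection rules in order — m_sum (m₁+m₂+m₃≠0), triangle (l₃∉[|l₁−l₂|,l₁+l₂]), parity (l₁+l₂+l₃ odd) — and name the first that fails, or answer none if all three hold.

m₁+m₂+m₃ = 0 − 2 + 2 = 0  ✓
triangle: |4−6|=2 ≤ l₃=3 ≤ 4+6=10  ✓
parity: l₁+l₂+l₃ = 13 is odd  ✗

parity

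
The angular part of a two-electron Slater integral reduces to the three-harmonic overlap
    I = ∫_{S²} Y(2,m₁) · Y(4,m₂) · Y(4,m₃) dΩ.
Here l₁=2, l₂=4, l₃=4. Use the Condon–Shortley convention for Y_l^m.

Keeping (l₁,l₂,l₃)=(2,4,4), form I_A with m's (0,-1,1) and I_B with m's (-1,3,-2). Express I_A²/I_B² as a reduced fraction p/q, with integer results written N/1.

289/525

l's match ⇒ only the (l;m) 3-j factors differ between A and B.
A: triangle coeff Δ(2,4,4) = 1/13860; Σ_t [0,2]: t=0:+1/144 t=1:−1/48 t=2:+1/480 = -17/1440; (3j)²=289/13860 [(2 4 4; 0 -1 1)], sign=+1
B: triangle coeff Δ(2,4,4) = 1/13860; Σ_t [1,2]: t=1:−1/1440 t=2:+1/240 = 1/288; (3j)²=5/132 [(2 4 4; -1 3 -2)], sign=+1
I_A²/I_B² = (289/13860)/(5/132) = 289/525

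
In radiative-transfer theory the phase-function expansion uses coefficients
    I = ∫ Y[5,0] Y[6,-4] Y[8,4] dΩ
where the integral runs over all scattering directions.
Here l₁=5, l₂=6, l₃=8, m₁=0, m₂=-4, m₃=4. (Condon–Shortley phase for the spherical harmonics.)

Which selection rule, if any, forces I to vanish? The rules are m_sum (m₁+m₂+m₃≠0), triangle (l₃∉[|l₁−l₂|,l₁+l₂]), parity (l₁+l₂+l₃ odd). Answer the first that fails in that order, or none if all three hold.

m₁+m₂+m₃ = 0 − 4 + 4 = 0  ✓
triangle: |5−6|=1 ≤ l₃=8 ≤ 5+6=11  ✓
parity: l₁+l₂+l₃ = 19 is odd  ✗

parity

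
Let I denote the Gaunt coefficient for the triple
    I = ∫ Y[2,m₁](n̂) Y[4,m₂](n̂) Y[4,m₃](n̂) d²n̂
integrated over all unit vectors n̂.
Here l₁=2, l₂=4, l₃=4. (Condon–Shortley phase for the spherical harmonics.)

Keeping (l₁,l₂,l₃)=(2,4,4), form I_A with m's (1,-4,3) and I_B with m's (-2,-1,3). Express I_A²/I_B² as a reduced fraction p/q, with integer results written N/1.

l's match ⇒ only the (l;m) 3-j factors differ between A and B.
A: triangle coeff Δ(2,4,4) = 1/13860; Σ_t [0,0]: t=0:+1/1440 = 1/1440; (3j)²=7/165 [(2 4 4; 1 -4 3)], sign=-1
B: triangle coeff Δ(2,4,4) = 1/13860; Σ_t [2,2]: t=2:+1/480 = 1/480; (3j)²=3/110 [(2 4 4; -2 -1 3)], sign=-1
I_A²/I_B² = (7/165)/(3/110) = 14/9

14/9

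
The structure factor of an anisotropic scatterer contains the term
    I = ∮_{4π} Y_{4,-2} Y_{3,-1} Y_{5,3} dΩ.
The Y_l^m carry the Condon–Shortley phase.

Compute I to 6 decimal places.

Rules hold: Σm=0, L=12 even, 1≤5≤7.
N = 9·7·11 = 693
Δ = 2!·6!·4!/13! = 1/180180
Racah Σ t=0..2: t=0:+1/576 t=1:−1/144 t=2:+1/576 = -1/288
⇒ 3j(4 3 5; 0 0 0)² = 20/1001, sgn +1
Racah Σ t=0..2: t=0:+1/5760 t=1:−1/720 t=2:+1/2304 = -1/1280
⇒ 3j(4 3 5; -2 -1 3)² = 27/1430, sgn -1
4πI² = N·(3j₀)²·(3jₘ)² = 486/1859
I = -1·√(0.261431/4π) = -0.14423595

-0.144236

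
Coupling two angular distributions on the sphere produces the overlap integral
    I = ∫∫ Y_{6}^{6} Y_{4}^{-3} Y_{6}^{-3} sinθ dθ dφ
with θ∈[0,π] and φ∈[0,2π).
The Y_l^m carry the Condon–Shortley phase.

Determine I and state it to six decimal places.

-0.119136

Rules hold: Σm=0, L=16 even, 2≤6≤10.
N = 13·9·13 = 1521
Δ = 4!·8!·4!/17! = 1/15315300
Racah Σ t=0..4: t=0:+1/829440 t=1:−1/25920 t=2:+1/9216 t=3:−1/25920 t=4:+1/829440 = 7/207360
⇒ 3j(6 4 6; 0 0 0)² = 28/2431, sgn +1
Racah Σ t=0..0: t=0:+1/5806080 = 1/5806080
⇒ 3j(6 4 6; 6 -3 -3)² = 9/884, sgn -1
4πI² = N·(3j₀)²·(3jₘ)² = 567/3179
I = -1·√(0.178358/4π) = -0.11913554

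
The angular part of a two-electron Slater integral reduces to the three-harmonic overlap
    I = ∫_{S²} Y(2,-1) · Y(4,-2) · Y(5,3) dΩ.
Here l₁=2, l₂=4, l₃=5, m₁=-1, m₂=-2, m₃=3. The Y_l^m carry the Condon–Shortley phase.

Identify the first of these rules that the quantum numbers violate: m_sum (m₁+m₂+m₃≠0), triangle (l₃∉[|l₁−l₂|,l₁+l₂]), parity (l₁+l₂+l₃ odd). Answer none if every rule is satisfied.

parity

Σmᵢ = 0  ✓
l₃∈[|l₁−l₂|,l₁+l₂]=[2,6], have l₃=5  ✓
Σlᵢ = 11 ⇒ odd  ✗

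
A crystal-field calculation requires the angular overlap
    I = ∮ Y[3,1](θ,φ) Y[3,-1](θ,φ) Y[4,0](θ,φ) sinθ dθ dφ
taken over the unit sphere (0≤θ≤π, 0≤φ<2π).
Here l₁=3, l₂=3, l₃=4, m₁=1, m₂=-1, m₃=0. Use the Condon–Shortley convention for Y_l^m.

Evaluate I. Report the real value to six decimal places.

-0.025645

Rules hold: Σm=0, L=10 even, 0≤4≤6.
N = 7·7·9 = 441
Δ = 2!·4!·4!/11! = 1/34650
Racah Σ t=0..2: t=0:+1/72 t=1:−1/16 t=2:+1/72 = -5/144
⇒ 3j(3 3 4; 0 0 0)² = 2/77, sgn -1
Racah Σ t=0..2: t=0:+1/32 t=1:−1/36 t=2:+1/1152 = 5/1152
⇒ 3j(3 3 4; 1 -1 0)² = 1/1386, sgn +1
4πI² = N·(3j₀)²·(3jₘ)² = 1/121
I = -1·√(0.00826446/4π) = -0.02564498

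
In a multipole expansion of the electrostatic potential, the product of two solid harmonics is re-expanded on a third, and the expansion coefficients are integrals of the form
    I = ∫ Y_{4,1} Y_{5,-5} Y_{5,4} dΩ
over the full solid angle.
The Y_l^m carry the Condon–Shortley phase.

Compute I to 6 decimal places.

Rules hold: Σm=0, L=14 even, 1≤5≤9.
N = 9·11·11 = 1089
Δ = 4!·4!·6!/15! = 1/3153150
Racah Σ t=0..4: t=0:+1/69120 t=1:−1/1728 t=2:+1/576 t=3:−1/1728 t=4:+1/69120 = 7/11520
⇒ 3j(4 5 5; 0 0 0)² = 2/143, sgn -1
Racah Σ t=0..0: t=0:+1/103680 = 1/103680
⇒ 3j(4 5 5; 1 -5 4)² = 4/143, sgn -1
4πI² = N·(3j₀)²·(3jₘ)² = 72/169
I = +1·√(0.426036/4π) = 0.18412721

0.184127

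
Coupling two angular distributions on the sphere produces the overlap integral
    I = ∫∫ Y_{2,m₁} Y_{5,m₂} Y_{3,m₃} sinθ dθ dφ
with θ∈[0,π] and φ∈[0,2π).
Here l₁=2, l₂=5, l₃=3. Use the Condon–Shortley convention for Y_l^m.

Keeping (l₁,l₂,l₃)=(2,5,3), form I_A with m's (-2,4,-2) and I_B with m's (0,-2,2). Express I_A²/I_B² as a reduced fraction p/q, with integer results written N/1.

Same 2,5,3: normalisation and zero-m 3j drop out of the ratio.
A: Δ: 4! 0! 6! / 11! → 1/2310; sum: t=4:+1/2880 = 1/2880; 3j²(2 5 3; -2 4 -2) = Δ·Π!·Σ² = 3/55  (sign -1)
B: Δ: 4! 0! 6! / 11! → 1/2310; sum: t=2:+1/480 = 1/480; 3j²(2 5 3; 0 -2 2) = Δ·Π!·Σ² = 3/110  (sign -1)
I_A²/I_B² = (3/55)/(3/110) = 2/1

2/1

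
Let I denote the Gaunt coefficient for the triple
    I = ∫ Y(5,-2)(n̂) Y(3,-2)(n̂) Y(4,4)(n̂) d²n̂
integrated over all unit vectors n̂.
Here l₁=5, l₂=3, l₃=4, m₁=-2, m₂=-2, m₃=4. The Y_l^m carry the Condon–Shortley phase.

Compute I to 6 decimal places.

Checks pass: Σm=0; 12 even; l₃=4∈[2,8].
(2·5+1)(2·3+1)(2·4+1) = 693
Δ: 4! 6! 2! / 13! → 1/180180
sum: t=1:−1/576 t=2:+1/144 t=3:−1/576 = 1/288
3j²(5 3 4; 0 0 0) = Δ·Π!·Σ² = 20/1001  (sign +1)
sum: t=1:−1/8640 = -1/8640
3j²(5 3 4; -2 -2 4) = Δ·Π!·Σ² = 14/1287  (sign -1)
combine: 4πI² = 693·20/1001·14/1287 = 280/1859
take √, sign -1: I = -0.10947990

-0.109480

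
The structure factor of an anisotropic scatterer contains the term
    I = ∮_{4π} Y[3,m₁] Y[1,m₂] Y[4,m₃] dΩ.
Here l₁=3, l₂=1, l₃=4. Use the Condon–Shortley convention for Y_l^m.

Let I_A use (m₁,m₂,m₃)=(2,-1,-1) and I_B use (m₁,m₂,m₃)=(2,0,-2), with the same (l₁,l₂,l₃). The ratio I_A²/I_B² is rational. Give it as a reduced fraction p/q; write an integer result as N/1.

Same 3,1,4: normalisation and zero-m 3j drop out of the ratio.
A: Δ: 0! 6! 2! / 9! → 1/252; sum: t=0:+1/240 = 1/240; 3j²(3 1 4; 2 -1 -1) = Δ·Π!·Σ² = 1/84  (sign -1)
B: Δ: 0! 6! 2! / 9! → 1/252; sum: t=0:+1/120 = 1/120; 3j²(3 1 4; 2 0 -2) = Δ·Π!·Σ² = 1/21  (sign +1)
I_A²/I_B² = (1/84)/(1/21) = 1/4

1/4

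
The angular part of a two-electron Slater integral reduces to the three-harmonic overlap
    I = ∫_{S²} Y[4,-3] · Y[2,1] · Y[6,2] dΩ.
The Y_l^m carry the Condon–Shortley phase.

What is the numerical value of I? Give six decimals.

0.089969

Checks pass: Σm=0; 12 even; l₃=6∈[2,6].
(2·4+1)(2·2+1)(2·6+1) = 585
Δ: 0! 8! 4! / 13! → 1/6435
sum: t=0:+1/2304 = 1/2304
3j²(4 2 6; 0 0 0) = Δ·Π!·Σ² = 5/143  (sign +1)
sum: t=0:+1/30240 = 1/30240
3j²(4 2 6; -3 1 2) = Δ·Π!·Σ² = 32/6435  (sign +1)
combine: 4πI² = 585·5/143·32/6435 = 160/1573
take √, sign +1: I = 0.08996855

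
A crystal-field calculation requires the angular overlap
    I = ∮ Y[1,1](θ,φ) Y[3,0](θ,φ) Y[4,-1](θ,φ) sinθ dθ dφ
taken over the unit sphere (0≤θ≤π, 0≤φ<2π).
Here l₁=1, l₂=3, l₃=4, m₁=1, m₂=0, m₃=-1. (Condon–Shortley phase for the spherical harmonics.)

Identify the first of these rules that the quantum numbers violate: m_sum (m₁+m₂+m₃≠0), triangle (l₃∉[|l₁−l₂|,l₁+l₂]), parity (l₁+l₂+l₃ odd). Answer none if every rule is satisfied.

Σmᵢ = 0  ✓
l₃∈[|l₁−l₂|,l₁+l₂]=[2,4], have l₃=4  ✓
Σlᵢ = 8 ⇒ even  ✓

none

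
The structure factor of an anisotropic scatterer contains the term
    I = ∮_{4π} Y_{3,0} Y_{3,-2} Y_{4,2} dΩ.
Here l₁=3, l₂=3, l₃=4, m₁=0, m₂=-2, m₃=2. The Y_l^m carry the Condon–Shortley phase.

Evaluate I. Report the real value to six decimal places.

-0.044418

Checks pass: Σm=0; 10 even; l₃=4∈[0,6].
(2·3+1)(2·3+1)(2·4+1) = 441
Δ: 2! 4! 4! / 11! → 1/34650
sum: t=0:+1/72 t=1:−1/16 t=2:+1/72 = -5/144
3j²(3 3 4; 0 0 0) = Δ·Π!·Σ² = 2/77  (sign -1)
sum: t=0:+1/72 t=1:−1/96 = 1/288
3j²(3 3 4; 0 -2 2) = Δ·Π!·Σ² = 1/462  (sign +1)
combine: 4πI² = 441·2/77·1/462 = 3/121
take √, sign -1: I = -0.04441841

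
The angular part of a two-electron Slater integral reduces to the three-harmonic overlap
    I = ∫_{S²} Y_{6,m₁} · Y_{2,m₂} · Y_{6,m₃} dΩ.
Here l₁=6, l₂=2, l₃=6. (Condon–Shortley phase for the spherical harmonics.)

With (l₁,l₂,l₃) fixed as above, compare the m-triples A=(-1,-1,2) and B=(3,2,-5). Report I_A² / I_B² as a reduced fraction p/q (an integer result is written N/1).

6/11

Same 6,2,6: normalisation and zero-m 3j drop out of the ratio.
A: Δ: 2! 10! 2! / 15! → 1/90090; sum: t=0:+1/60480 t=1:−1/34560 = -1/80640; 3j²(6 2 6; -1 -1 2) = Δ·Π!·Σ² = 6/1001  (sign -1)
B: Δ: 2! 10! 2! / 15! → 1/90090; sum: t=2:+1/1451520 = 1/1451520; 3j²(6 2 6; 3 2 -5) = Δ·Π!·Σ² = 1/91  (sign -1)
I_A²/I_B² = (6/1001)/(1/91) = 6/11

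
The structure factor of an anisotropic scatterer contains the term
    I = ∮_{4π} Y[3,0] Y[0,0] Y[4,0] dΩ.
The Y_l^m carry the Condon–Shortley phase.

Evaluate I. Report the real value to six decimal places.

0.000000

triangle: need 3≤l₃≤3, have 4; I=0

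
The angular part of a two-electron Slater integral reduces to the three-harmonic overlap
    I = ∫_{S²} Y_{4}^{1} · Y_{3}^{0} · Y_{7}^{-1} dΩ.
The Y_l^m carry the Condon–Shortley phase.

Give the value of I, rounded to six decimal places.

-0.225497

Checks pass: Σm=0; 14 even; l₃=7∈[1,7].
(2·4+1)(2·3+1)(2·7+1) = 945
Δ: 0! 8! 6! / 15! → 1/45045
sum: t=0:+1/20736 = 1/20736
3j²(4 3 7; 0 0 0) = Δ·Π!·Σ² = 35/1287  (sign -1)
sum: t=0:+1/25920 = 1/25920
3j²(4 3 7; 1 0 -1) = Δ·Π!·Σ² = 32/1287  (sign +1)
combine: 4πI² = 945·35/1287·32/1287 = 39200/61347
take √, sign -1: I = -0.22549735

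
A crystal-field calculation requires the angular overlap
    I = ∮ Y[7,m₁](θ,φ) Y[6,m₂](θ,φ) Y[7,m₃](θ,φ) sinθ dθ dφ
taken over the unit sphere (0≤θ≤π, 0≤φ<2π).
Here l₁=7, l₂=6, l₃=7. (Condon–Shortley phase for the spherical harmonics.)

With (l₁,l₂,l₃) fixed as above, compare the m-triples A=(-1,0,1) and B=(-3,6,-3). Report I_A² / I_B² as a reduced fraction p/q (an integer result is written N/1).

l's match ⇒ only the (l;m) 3-j factors differ between A and B.
A: triangle coeff Δ(7,6,7) = 1/2444321880; Σ_t [0,6]: t=0:+1/20901888000 t=1:−1/72576000 t=2:+1/3317760 t=3:−1/933120 t=4:+1/1327104 t=5:−1/10368000 t=6:+1/746496000 = -1/7962624; (3j)²=3125/1108536 [(7 6 7; -1 0 1)], sign=-1
B: triangle coeff Δ(7,6,7) = 1/2444321880; Σ_t [6,6]: t=6:+1/298598400 = 1/298598400; (3j)²=70/4199 [(7 6 7; -3 6 -3)], sign=+1
I_A²/I_B² = (3125/1108536)/(70/4199) = 625/3696

625/3696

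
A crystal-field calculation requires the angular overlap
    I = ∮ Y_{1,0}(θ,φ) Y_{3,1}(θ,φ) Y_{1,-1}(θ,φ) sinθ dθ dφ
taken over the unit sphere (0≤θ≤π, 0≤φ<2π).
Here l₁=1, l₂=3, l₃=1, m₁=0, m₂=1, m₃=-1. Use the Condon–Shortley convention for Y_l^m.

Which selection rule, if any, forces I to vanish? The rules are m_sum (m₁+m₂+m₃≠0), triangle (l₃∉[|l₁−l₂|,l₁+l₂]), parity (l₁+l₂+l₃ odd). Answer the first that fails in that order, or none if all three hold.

m₁+m₂+m₃ = 0 + 1 − 1 = 0  ✓
triangle: |1−3|=2 ≤ l₃=1 ≤ 1+3=4  ✗
parity: l₁+l₂+l₃ = 5 is odd

triangle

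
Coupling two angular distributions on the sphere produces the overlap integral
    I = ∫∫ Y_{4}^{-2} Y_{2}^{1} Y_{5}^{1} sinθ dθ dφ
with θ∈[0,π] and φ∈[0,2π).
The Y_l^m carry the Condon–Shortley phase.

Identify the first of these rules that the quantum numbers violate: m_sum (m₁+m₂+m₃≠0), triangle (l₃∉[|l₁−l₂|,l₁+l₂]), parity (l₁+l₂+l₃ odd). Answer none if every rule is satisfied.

azimuthal sum: -2 + 1 + 1 = 0  ✓
2 ≤ 5 ≤ 6 (triangle on l)  ✓
L = 4 + 2 + 5 = 11 (odd)  ✗

parity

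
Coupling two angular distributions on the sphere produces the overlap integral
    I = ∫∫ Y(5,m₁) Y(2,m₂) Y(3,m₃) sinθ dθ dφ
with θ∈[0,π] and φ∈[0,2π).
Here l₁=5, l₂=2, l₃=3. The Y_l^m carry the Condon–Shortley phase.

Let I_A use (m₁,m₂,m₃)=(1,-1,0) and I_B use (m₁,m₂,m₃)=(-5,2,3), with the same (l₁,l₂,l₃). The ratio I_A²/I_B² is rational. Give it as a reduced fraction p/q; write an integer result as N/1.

8/21

l's match ⇒ only the (l;m) 3-j factors differ between A and B.
A: triangle coeff Δ(5,2,3) = 1/2310; Σ_t [1,1]: t=1:−1/216 = -1/216; (3j)²=8/231 [(5 2 3; 1 -1 0)], sign=+1
B: triangle coeff Δ(5,2,3) = 1/2310; Σ_t [4,4]: t=4:+1/17280 = 1/17280; (3j)²=1/11 [(5 2 3; -5 2 3)], sign=+1
I_A²/I_B² = (8/231)/(1/11) = 8/21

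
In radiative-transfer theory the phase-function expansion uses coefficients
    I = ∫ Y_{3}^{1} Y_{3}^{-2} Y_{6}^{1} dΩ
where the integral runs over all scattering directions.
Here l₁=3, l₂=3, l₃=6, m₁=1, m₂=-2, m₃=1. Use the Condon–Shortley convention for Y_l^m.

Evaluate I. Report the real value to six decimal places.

-0.121471

Rules hold: Σm=0, L=12 even, 0≤6≤6.
N = 7·7·13 = 637
Δ = 0!·6!·6!/13! = 1/12012
Racah Σ t=0..0: t=0:+1/1296 = 1/1296
⇒ 3j(3 3 6; 0 0 0)² = 100/3003, sgn +1
Racah Σ t=0..0: t=0:+1/5760 = 1/5760
⇒ 3j(3 3 6; 1 -2 1)² = 5/572, sgn -1
4πI² = N·(3j₀)²·(3jₘ)² = 875/4719
I = -1·√(0.185421/4π) = -0.12147142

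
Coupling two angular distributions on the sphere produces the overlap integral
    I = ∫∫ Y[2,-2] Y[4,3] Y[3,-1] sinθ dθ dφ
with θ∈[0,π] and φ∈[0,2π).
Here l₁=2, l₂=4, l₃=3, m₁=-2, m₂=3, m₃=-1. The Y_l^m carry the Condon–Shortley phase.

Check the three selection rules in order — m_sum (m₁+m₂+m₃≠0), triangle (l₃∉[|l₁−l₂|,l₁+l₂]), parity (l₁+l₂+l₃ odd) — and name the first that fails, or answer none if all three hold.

Σmᵢ = 0  ✓
l₃∈[|l₁−l₂|,l₁+l₂]=[2,6], have l₃=3  ✓
Σlᵢ = 9 ⇒ odd  ✗

parity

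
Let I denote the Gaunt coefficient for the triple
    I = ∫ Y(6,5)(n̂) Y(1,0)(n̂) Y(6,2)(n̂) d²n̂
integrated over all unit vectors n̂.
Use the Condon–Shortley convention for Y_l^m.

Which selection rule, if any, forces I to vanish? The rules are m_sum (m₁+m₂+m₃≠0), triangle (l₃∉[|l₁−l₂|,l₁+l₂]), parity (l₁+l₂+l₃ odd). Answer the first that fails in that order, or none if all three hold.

m_sum

Σmᵢ = 7  ✗
l₃∈[|l₁−l₂|,l₁+l₂]=[5,7], have l₃=6
Σlᵢ = 13 ⇒ odd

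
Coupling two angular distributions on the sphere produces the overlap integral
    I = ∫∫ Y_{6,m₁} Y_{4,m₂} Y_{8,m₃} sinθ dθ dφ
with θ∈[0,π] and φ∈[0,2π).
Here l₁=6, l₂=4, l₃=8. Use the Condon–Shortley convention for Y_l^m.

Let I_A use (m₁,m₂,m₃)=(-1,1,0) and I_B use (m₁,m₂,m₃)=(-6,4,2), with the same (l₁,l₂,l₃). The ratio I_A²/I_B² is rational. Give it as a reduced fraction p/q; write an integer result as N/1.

45/11

Same 6,4,8: normalisation and zero-m 3j drop out of the ratio.
A: Δ: 2! 10! 6! / 19! → 1/23279256; sum: t=0:+1/7257600 t=1:−1/829440 t=2:+1/1036800 = -1/9676800; 3j²(6 4 8; -1 1 0) = Δ·Π!·Σ² = 15/46189  (sign -1)
B: Δ: 2! 10! 6! / 19! → 1/23279256; sum: t=2:+1/5225472000 = 1/5225472000; 3j²(6 4 8; -6 4 2) = Δ·Π!·Σ² = 1/12597  (sign +1)
I_A²/I_B² = (15/46189)/(1/12597) = 45/11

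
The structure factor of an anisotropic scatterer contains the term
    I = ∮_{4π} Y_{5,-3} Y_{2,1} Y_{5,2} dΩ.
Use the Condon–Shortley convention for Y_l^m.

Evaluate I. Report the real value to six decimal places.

-0.161739

Rules hold: Σm=0, L=12 even, 3≤5≤7.
N = 11·5·11 = 605
Δ = 2!·8!·2!/13! = 1/38610
Racah Σ t=0..2: t=0:+1/2880 t=1:−1/576 t=2:+1/2880 = -1/960
⇒ 3j(5 2 5; 0 0 0)² = 10/429, sgn +1
Racah Σ t=1..2: t=1:−1/10080 t=2:+1/2880 = 1/4032
⇒ 3j(5 2 5; -3 1 2)² = 10/429, sgn -1
4πI² = N·(3j₀)²·(3jₘ)² = 500/1521
I = -1·√(0.328731/4π) = -0.16173926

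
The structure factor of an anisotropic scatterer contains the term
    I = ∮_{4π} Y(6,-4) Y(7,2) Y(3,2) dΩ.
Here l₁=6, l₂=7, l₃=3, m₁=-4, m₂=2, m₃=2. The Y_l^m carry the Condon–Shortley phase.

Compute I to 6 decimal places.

Rules hold: Σm=0, L=16 even, 1≤3≤13.
N = 13·15·7 = 1365
Δ = 10!·2!·4!/17! = 1/2042040
Racah Σ t=4..6: t=4:+1/207360 t=5:−1/57600 t=6:+1/207360 = -1/129600
⇒ 3j(6 7 3; 0 0 0)² = 168/12155, sgn +1
Racah Σ t=8..9: t=8:+1/967680 t=9:−1/8709120 = 1/1088640
⇒ 3j(6 7 3; -4 2 2)² = 800/51051, sgn -1
4πI² = N·(3j₀)²·(3jₘ)² = 134400/454597
I = -1·√(0.295646/4π) = -0.15338448

-0.153384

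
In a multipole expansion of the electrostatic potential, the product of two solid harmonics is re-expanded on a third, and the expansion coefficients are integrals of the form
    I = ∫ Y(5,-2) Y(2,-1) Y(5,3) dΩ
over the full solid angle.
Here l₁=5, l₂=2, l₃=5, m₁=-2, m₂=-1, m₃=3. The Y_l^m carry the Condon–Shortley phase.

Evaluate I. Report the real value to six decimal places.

-0.161739

Checks pass: Σm=0; 12 even; l₃=5∈[3,7].
(2·5+1)(2·2+1)(2·5+1) = 605
Δ: 2! 8! 2! / 13! → 1/38610
sum: t=0:+1/2880 t=1:−1/576 t=2:+1/2880 = -1/960
3j²(5 2 5; 0 0 0) = Δ·Π!·Σ² = 10/429  (sign +1)
sum: t=0:+1/10080 t=1:−1/2880 = -1/4032
3j²(5 2 5; -2 -1 3) = Δ·Π!·Σ² = 10/429  (sign -1)
combine: 4πI² = 605·10/429·10/429 = 500/1521
take √, sign -1: I = -0.16173926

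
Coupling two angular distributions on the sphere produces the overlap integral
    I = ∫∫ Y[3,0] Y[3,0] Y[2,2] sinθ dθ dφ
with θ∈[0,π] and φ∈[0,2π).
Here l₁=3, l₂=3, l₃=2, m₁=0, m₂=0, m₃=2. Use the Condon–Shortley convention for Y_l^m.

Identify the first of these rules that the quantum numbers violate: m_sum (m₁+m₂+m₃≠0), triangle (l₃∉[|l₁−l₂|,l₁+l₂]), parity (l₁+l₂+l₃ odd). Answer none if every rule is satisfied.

m_sum

m₁+m₂+m₃ = 0 + 0 + 2 = 2  ✗
triangle: |3−3|=0 ≤ l₃=2 ≤ 3+3=6
parity: l₁+l₂+l₃ = 8 is even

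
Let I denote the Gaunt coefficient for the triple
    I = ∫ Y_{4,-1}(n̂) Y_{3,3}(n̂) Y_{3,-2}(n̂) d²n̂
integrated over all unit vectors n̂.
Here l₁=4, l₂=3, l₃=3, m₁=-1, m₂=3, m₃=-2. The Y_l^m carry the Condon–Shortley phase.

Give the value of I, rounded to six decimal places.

0.140463

Checks pass: Σm=0; 10 even; l₃=3∈[1,7].
(2·4+1)(2·3+1)(2·3+1) = 441
Δ: 4! 4! 2! / 11! → 1/34650
sum: t=1:−1/72 t=2:+1/16 t=3:−1/72 = 5/144
3j²(4 3 3; 0 0 0) = Δ·Π!·Σ² = 2/77  (sign -1)
sum: t=4:+1/288 = 1/288
3j²(4 3 3; -1 3 -2) = Δ·Π!·Σ² = 5/231  (sign -1)
combine: 4πI² = 441·2/77·5/231 = 30/121
take √, sign +1: I = 0.14046335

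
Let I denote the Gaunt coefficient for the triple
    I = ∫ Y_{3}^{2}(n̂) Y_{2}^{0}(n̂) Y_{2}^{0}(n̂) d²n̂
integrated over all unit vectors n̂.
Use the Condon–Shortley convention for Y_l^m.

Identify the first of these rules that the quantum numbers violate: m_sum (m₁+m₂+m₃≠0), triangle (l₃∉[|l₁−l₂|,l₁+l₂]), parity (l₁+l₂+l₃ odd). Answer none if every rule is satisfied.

m_sum

azimuthal sum: 2 + 0 + 0 = 2  ✗
1 ≤ 2 ≤ 5 (triangle on l)
L = 3 + 2 + 2 = 7 (odd)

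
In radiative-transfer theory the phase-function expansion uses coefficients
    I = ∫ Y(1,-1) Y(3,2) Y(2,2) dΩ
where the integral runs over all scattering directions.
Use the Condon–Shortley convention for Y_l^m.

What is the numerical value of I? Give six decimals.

0.000000

Σmᵢ = 3 ≠ 0, so the φ-integral vanishes; I = 0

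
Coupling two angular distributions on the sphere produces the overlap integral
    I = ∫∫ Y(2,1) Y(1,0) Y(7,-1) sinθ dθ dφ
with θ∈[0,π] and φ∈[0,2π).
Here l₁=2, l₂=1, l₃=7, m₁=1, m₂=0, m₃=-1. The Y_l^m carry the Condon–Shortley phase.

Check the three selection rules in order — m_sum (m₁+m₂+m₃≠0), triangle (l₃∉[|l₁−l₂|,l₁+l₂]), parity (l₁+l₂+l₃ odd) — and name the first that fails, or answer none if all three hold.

triangle

azimuthal sum: 1 + 0 − 1 = 0  ✓
1 ≤ 7 ≤ 3 (triangle on l)  ✗
L = 2 + 1 + 7 = 10 (even)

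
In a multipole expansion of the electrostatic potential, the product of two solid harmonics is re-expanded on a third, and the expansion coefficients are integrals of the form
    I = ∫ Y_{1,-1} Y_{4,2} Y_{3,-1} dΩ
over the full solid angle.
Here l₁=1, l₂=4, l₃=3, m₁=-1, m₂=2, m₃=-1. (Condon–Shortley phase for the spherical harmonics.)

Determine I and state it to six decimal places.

0.238414

Rules hold: Σm=0, L=8 even, 3≤3≤5.
N = 3·9·7 = 189
Δ = 2!·0!·6!/9! = 1/252
Racah Σ t=1..1: t=1:−1/36 = -1/36
⇒ 3j(1 4 3; 0 0 0)² = 4/63, sgn +1
Racah Σ t=2..2: t=2:+1/96 = 1/96
⇒ 3j(1 4 3; -1 2 -1)² = 5/84, sgn +1
4πI² = N·(3j₀)²·(3jₘ)² = 5/7
I = +1·√(0.714286/4π) = 0.23841361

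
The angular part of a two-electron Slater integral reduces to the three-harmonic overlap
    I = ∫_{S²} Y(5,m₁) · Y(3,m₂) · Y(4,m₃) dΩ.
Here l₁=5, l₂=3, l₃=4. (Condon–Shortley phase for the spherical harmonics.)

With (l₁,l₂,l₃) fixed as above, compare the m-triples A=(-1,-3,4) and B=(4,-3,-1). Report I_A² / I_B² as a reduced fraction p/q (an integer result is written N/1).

2/27

Shared (l₁,l₂,l₃)=(5,3,4): N and (l;000)² cancel in I_A²/I_B².
A: Δ = 4!·6!·2!/13! = 1/180180; Racah Σ t=0..0: t=0:+1/34560 = 1/34560; ⇒ 3j(5 3 4; -1 -3 4)² = 1/429, sgn +1
B: Δ = 4!·6!·2!/13! = 1/180180; Racah Σ t=0..0: t=0:+1/5760 = 1/5760; ⇒ 3j(5 3 4; 4 -3 -1)² = 9/286, sgn -1
I_A²/I_B² = (1/429)/(9/286) = 2/27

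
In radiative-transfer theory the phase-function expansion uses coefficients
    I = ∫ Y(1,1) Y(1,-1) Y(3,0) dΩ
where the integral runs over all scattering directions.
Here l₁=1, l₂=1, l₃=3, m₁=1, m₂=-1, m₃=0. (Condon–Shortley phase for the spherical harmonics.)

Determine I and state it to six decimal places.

l₃=3 ∉ [0,2] — triangle fails ⇒ I = 0

0.000000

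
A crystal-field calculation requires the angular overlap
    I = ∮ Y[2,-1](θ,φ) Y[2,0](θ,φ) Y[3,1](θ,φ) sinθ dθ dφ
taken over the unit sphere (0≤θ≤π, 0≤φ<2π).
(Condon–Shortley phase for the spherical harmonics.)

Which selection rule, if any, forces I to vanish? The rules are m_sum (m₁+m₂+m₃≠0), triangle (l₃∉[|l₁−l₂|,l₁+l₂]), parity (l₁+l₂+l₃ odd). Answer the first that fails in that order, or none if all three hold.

parity

m₁+m₂+m₃ = -1 + 0 + 1 = 0  ✓
triangle: |2−2|=0 ≤ l₃=3 ≤ 2+2=4  ✓
parity: l₁+l₂+l₃ = 7 is odd  ✗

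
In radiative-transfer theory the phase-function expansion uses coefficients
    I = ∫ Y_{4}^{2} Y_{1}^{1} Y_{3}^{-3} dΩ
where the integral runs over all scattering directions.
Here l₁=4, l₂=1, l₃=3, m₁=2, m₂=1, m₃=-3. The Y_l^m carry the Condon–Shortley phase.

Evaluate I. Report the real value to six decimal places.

0.061558

Checks pass: Σm=0; 8 even; l₃=3∈[3,5].
(2·4+1)(2·1+1)(2·3+1) = 189
Δ: 2! 6! 0! / 9! → 1/252
sum: t=1:−1/36 = -1/36
3j²(4 1 3; 0 0 0) = Δ·Π!·Σ² = 4/63  (sign +1)
sum: t=2:+1/1440 = 1/1440
3j²(4 1 3; 2 1 -3) = Δ·Π!·Σ² = 1/252  (sign +1)
combine: 4πI² = 189·4/63·1/252 = 1/21
take √, sign +1: I = 0.06155813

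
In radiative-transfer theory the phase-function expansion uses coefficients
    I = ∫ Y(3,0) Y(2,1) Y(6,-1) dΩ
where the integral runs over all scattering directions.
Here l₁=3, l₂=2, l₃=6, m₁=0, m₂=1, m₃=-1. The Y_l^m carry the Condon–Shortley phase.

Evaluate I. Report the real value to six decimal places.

0.000000

l₃=6 ∉ [1,5] — triangle fails ⇒ I = 0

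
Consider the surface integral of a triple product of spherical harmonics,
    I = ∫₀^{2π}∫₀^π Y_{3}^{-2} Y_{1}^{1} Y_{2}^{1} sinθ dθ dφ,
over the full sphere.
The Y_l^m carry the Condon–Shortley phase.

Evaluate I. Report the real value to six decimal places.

0.261169

Rules hold: Σm=0, L=6 even, 2≤2≤4.
N = 7·3·5 = 105
Δ = 2!·4!·0!/7! = 1/105
Racah Σ t=1..1: t=1:−1/4 = -1/4
⇒ 3j(3 1 2; 0 0 0)² = 3/35, sgn -1
Racah Σ t=2..2: t=2:+1/12 = 1/12
⇒ 3j(3 1 2; -2 1 1)² = 2/21, sgn -1
4πI² = N·(3j₀)²·(3jₘ)² = 6/7
I = +1·√(0.857143/4π) = 0.26116903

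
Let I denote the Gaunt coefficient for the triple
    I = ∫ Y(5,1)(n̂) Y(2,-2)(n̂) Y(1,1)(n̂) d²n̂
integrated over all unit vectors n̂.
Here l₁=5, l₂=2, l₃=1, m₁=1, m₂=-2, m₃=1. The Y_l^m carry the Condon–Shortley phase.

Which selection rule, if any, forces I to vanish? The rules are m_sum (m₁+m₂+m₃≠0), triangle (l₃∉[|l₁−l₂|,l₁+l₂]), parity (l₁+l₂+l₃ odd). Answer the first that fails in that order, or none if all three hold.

triangle

m₁+m₂+m₃ = 1 − 2 + 1 = 0  ✓
triangle: |5−2|=3 ≤ l₃=1 ≤ 5+2=7  ✗
parity: l₁+l₂+l₃ = 8 is even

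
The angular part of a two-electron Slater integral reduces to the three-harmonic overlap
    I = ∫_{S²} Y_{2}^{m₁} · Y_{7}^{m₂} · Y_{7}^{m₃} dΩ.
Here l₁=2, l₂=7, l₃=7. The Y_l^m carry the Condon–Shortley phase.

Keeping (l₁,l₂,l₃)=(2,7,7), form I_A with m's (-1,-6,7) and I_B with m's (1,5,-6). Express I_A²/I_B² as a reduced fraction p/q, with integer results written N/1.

91/121

l's match ⇒ only the (l;m) 3-j factors differ between A and B.
A: triangle coeff Δ(2,7,7) = 1/185640; Σ_t [1,1]: t=1:−1/958003200 = -1/958003200; (3j)²=13/680 [(2 7 7; -1 -6 7)], sign=-1
B: triangle coeff Δ(2,7,7) = 1/185640; Σ_t [0,1]: t=0:+1/958003200 t=1:−1/79833600 = -1/87091200; (3j)²=121/4760 [(2 7 7; 1 5 -6)], sign=+1
I_A²/I_B² = (13/680)/(121/4760) = 91/121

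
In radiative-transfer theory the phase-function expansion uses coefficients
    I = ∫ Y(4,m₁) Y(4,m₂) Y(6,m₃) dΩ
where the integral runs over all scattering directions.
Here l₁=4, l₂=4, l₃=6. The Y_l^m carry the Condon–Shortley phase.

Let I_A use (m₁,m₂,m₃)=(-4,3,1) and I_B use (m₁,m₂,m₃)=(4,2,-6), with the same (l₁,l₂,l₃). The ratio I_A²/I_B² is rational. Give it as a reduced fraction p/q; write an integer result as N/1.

l's match ⇒ only the (l;m) 3-j factors differ between A and B.
A: triangle coeff Δ(4,4,6) = 1/1261260; Σ_t [2,2]: t=2:+1/172800 = 1/172800; (3j)²=7/2145 [(4 4 6; -4 3 1)], sign=-1
B: triangle coeff Δ(4,4,6) = 1/1261260; Σ_t [0,0]: t=0:+1/1036800 = 1/1036800; (3j)²=4/195 [(4 4 6; 4 2 -6)], sign=+1
I_A²/I_B² = (7/2145)/(4/195) = 7/44

7/44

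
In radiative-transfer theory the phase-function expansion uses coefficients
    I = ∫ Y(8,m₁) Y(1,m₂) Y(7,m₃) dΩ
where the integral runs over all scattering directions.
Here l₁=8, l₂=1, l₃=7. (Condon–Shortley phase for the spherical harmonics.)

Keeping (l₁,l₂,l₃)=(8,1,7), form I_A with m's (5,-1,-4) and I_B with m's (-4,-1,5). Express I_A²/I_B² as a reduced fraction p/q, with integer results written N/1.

l's match ⇒ only the (l;m) 3-j factors differ between A and B.
A: triangle coeff Δ(8,1,7) = 1/2040; Σ_t [0,0]: t=0:+1/479001600 = 1/479001600; (3j)²=13/340 [(8 1 7; 5 -1 -4)], sign=-1
B: triangle coeff Δ(8,1,7) = 1/2040; Σ_t [0,0]: t=0:+1/1916006400 = 1/1916006400; (3j)²=1/340 [(8 1 7; -4 -1 5)], sign=+1
I_A²/I_B² = (13/340)/(1/340) = 13/1

13/1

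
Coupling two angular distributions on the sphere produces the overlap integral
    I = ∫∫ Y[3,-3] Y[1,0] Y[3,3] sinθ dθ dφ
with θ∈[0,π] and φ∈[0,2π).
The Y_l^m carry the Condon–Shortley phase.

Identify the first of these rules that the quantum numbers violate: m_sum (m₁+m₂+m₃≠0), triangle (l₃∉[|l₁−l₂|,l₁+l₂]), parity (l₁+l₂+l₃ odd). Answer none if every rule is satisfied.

parity

azimuthal sum: -3 + 0 + 3 = 0  ✓
2 ≤ 3 ≤ 4 (triangle on l)  ✓
L = 3 + 1 + 3 = 7 (odd)  ✗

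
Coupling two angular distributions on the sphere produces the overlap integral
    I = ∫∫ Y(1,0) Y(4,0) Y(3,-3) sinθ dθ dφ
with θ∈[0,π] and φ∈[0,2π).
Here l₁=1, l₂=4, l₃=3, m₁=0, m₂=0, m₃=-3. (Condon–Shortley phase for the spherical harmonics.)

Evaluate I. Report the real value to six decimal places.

0.000000

0 + 0 − 3 = -3 ≠ 0: azimuthal integral kills it; I = 0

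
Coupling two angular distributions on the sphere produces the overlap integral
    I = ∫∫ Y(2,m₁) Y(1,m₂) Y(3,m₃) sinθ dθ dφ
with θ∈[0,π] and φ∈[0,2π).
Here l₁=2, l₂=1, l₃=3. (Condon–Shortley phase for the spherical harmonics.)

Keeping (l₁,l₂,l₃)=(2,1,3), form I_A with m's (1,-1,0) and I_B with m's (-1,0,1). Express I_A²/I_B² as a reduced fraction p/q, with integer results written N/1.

3/8

l's match ⇒ only the (l;m) 3-j factors differ between A and B.
A: triangle coeff Δ(2,1,3) = 1/105; Σ_t [0,0]: t=0:+1/12 = 1/12; (3j)²=1/35 [(2 1 3; 1 -1 0)], sign=-1
B: triangle coeff Δ(2,1,3) = 1/105; Σ_t [0,0]: t=0:+1/6 = 1/6; (3j)²=8/105 [(2 1 3; -1 0 1)], sign=+1
I_A²/I_B² = (1/35)/(8/105) = 3/8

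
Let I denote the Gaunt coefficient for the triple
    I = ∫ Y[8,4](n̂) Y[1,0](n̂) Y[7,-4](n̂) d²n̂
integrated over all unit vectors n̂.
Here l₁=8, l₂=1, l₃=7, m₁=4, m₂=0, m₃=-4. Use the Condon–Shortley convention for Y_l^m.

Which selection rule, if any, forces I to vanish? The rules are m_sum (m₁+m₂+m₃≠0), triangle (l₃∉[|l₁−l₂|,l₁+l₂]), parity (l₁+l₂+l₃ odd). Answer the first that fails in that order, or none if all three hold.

none

azimuthal sum: 4 + 0 − 4 = 0  ✓
7 ≤ 7 ≤ 9 (triangle on l)  ✓
L = 8 + 1 + 7 = 16 (even)  ✓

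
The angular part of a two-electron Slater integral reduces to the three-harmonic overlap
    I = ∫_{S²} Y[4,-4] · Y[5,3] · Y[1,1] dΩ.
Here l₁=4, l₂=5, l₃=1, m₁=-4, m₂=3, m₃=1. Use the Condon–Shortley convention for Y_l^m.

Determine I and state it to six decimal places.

-0.049106

m-sum 0 ✓  L=10 even ✓  1≤1≤9 ✓
Π(2lᵢ+1) = 9×11×3 = 297
triangle coeff Δ(4,5,1) = 1/495
Σ_t [4,4]: t=4:+1/576 = 1/576
(3j)²=5/99 [(4 5 1; 0 0 0)], sign=-1
Σ_t [8,8]: t=8:+1/80640 = 1/80640
(3j)²=1/495 [(4 5 1; -4 3 1)], sign=+1
⇒ 4πI² = 1/33
I = (-1)√(1/33/(4π)) = -0.04910640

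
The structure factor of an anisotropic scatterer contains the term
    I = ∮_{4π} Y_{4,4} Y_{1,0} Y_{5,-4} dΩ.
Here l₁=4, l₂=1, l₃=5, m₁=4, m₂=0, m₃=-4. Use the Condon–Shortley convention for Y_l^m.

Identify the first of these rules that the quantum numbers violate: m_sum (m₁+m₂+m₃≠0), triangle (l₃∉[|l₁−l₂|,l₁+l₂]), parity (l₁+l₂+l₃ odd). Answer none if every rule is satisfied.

none

azimuthal sum: 4 + 0 − 4 = 0  ✓
3 ≤ 5 ≤ 5 (triangle on l)  ✓
L = 4 + 1 + 5 = 10 (even)  ✓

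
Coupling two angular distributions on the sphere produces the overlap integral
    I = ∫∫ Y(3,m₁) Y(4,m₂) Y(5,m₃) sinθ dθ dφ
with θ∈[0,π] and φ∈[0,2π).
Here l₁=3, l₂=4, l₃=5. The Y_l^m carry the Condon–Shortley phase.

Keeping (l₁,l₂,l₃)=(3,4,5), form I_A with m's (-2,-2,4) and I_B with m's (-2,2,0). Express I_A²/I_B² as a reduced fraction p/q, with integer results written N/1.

Shared (l₁,l₂,l₃)=(3,4,5): N and (l;000)² cancel in I_A²/I_B².
A: Δ = 2!·4!·6!/13! = 1/180180; Racah Σ t=1..2: t=1:−1/2880 t=2:+1/8640 = -1/4320; ⇒ 3j(3 4 5; -2 -2 4)² = 8/429, sgn +1
B: Δ = 2!·4!·6!/13! = 1/180180; Racah Σ t=1..2: t=1:−1/2880 t=2:+1/576 = 1/720; ⇒ 3j(3 4 5; -2 2 0)² = 80/3003, sgn -1
I_A²/I_B² = (8/429)/(80/3003) = 7/10

7/10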